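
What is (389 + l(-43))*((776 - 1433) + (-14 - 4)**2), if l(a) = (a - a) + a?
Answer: -115218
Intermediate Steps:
l(a) = a (l(a) = 0 + a = a)
(389 + l(-43))*((776 - 1433) + (-14 - 4)**2) = (389 - 43)*((776 - 1433) + (-14 - 4)**2) = 346*(-657 + (-18)**2) = 346*(-657 + 324) = 346*(-333) = -115218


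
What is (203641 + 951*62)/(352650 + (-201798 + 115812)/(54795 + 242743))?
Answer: 3551562337/4769394987 ≈ 0.74466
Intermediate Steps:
(203641 + 951*62)/(352650 + (-201798 + 115812)/(54795 + 242743)) = (203641 + 58962)/(352650 - 85986/297538) = 262603/(352650 - 85986*1/297538) = 262603/(352650 - 42993/148769) = 262603/(52463344857/148769) = 262603*(148769/52463344857) = 3551562337/4769394987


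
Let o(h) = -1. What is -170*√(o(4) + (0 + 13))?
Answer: -340*√3 ≈ -588.90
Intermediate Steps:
-170*√(o(4) + (0 + 13)) = -170*√(-1 + (0 + 13)) = -170*√(-1 + 13) = -340*√3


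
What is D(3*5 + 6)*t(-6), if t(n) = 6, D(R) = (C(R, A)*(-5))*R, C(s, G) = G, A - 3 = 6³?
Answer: -137970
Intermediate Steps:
A = 219 (A = 3 + 6³ = 3 + 216 = 219)
D(R) = -1095*R (D(R) = (219*(-5))*R = -1095*R)
D(3*5 + 6)*t(-6) = -1095*(3*5 + 6)*6 = -1095*(15 + 6)*6 = -1095*21*6 = -22995*6 = -137970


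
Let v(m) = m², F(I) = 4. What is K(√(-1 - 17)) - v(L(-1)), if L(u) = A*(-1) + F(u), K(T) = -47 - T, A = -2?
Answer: -83 - 3*I*√2 ≈ -83.0 - 4.2426*I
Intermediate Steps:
L(u) = 6 (L(u) = -2*(-1) + 4 = 2 + 4 = 6)
K(√(-1 - 17)) - v(L(-1)) = (-47 - √(-1 - 17)) - 1*6² = (-47 - √(-18)) - 1*36 = (-47 - 3*I*√2) - 36 = -83 - 3*I*√2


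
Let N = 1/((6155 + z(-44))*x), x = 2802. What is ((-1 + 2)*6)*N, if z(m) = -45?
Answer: 1/2853370 ≈ 3.5046e-7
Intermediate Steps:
N = 1/17120220 (N = 1/((6155 - 45)*2802) = (1/2802)/6110 = (1/6110)*(1/2802) = 1/17120220 ≈ 5.8410e-8)
((-1 + 2)*6)*N = ((-1 + 2)*6)*(1/17120220) = (1*6)*(1/17120220) = 6*(1/17120220) = 1/2853370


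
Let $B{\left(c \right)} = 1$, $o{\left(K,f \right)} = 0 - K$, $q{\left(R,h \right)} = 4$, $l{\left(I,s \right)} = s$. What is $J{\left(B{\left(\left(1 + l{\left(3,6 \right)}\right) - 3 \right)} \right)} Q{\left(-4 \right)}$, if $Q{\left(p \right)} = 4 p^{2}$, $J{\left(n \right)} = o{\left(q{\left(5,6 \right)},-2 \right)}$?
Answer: $-256$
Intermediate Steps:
$o{\left(K,f \right)} = - K$
$J{\left(n \right)} = -4$ ($J{\left(n \right)} = \left(-1\right) 4 = -4$)
$J{\left(B{\left(\left(1 + l{\left(3,6 \right)}\right) - 3 \right)} \right)} Q{\left(-4 \right)} = - 4 \cdot 4 \left(-4\right)^{2} = - 4 \cdot 4 \cdot 16 = \left(-4\right) 64 = -256$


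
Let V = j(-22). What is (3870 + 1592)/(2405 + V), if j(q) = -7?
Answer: 2731/1199 ≈ 2.2777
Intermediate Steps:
V = -7
(3870 + 1592)/(2405 + V) = (3870 + 1592)/(2405 - 7) = 5462/2398 = 5462*(1/2398) = 2731/1199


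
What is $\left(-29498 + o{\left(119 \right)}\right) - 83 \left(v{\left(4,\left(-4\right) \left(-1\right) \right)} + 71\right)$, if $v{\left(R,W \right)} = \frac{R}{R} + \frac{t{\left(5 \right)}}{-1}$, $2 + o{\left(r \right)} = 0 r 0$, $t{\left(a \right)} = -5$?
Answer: $-35891$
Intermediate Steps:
$o{\left(r \right)} = -2$ ($o{\left(r \right)} = -2 + 0 r 0 = -2 + 0 \cdot 0 = -2 + 0 = -2$)
$v{\left(R,W \right)} = 6$ ($v{\left(R,W \right)} = \frac{R}{R} - \frac{5}{-1} = 1 - -5 = 1 + 5 = 6$)
$\left(-29498 + o{\left(119 \right)}\right) - 83 \left(v{\left(4,\left(-4\right) \left(-1\right) \right)} + 71\right) = \left(-29498 - 2\right) - 83 \left(6 + 71\right) = -29500 - 6391 = -35891$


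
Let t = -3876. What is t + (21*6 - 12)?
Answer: -3762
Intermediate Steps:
t + (21*6 - 12) = -3876 + (21*6 - 12) = -3876 + (126 - 12) = -3876 + 114 = -3762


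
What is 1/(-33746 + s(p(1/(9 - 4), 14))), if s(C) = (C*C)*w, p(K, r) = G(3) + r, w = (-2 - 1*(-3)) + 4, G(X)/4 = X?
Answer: -1/30366 ≈ -3.2932e-5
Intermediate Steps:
G(X) = 4*X
w = 5 (w = (-2 + 3) + 4 = 1 + 4 = 5)
p(K, r) = 12 + r (p(K, r) = 4*3 + r = 12 + r)
s(C) = 5*C**2 (s(C) = (C*C)*5 = C**2*5 = 5*C**2)
1/(-33746 + s(p(1/(9 - 4), 14))) = 1/(-33746 + 5*(12 + 14)**2) = 1/(-33746 + 5*26**2) = 1/(-33746 + 5*676) = 1/(-33746 + 3380) = 1/(-30366) = -1/30366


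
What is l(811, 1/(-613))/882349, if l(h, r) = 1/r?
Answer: -613/882349 ≈ -0.00069474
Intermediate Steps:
l(811, 1/(-613))/882349 = 1/(1/(-613)*882349) = (1/882349)/(-1/613) = -613*1/882349 = -613/882349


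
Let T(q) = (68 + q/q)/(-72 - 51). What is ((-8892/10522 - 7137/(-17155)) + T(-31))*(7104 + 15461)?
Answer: -16533216452854/740070131 ≈ -22340.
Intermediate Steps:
T(q) = -23/41 (T(q) = (68 + 1)/(-123) = 69*(-1/123) = -23/41)
((-8892/10522 - 7137/(-17155)) + T(-31))*(7104 + 15461) = ((-8892/10522 - 7137/(-17155)) - 23/41)*(7104 + 15461) = ((-8892*1/10522 - 7137*(-1/17155)) - 23/41)*22565 = ((-4446/5261 + 7137/17155) - 23/41)*22565 = (-38723373/90252455 - 23/41)*22565 = -3663464758/3700350655*22565 = -16533216452854/740070131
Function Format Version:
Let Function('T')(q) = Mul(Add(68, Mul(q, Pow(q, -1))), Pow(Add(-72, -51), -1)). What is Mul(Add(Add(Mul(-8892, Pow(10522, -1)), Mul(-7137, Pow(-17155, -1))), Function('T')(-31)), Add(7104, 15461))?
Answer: Rational(-16533216452854, 740070131) ≈ -22340.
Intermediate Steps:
Function('T')(q) = Rational(-23, 41) (Function('T')(q) = Mul(Add(68, 1), Pow(-123, -1)) = Mul(69, Rational(-1, 123)) = Rational(-23, 41))
Mul(Add(Add(Mul(-8892, Pow(10522, -1)), Mul(-7137, Pow(-17155, -1))), Function('T')(-31)), Add(7104, 15461)) = Mul(Add(Add(Mul(-8892, Pow(10522, -1)), Mul(-7137, Pow(-17155, -1))), Rational(-23, 41)), Add(7104, 15461)) = Mul(Add(Add(Mul(-8892, Rational(1, 10522)), Mul(-7137, Rational(-1, 17155))), Rational(-23, 41)), 22565) = Mul(Add(Add(Rational(-4446, 5261), Rational(7137, 17155)), Rational(-23, 41)), 22565) = Mul(Add(Rational(-38723373, 90252455), Rational(-23, 41)), 22565) = Mul(Rational(-3663464758, 3700350655), 22565) = Rational(-16533216452854, 740070131)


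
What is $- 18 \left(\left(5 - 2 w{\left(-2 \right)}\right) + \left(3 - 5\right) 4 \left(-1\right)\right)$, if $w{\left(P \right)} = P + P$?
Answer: $-378$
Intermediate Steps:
$w{\left(P \right)} = 2 P$
$- 18 \left(\left(5 - 2 w{\left(-2 \right)}\right) + \left(3 - 5\right) 4 \left(-1\right)\right) = - 18 \left(\left(5 - 2 \cdot 2 \left(-2\right)\right) + \left(3 - 5\right) 4 \left(-1\right)\right) = - 18 \left(\left(5 - -8\right) + \left(3 - 5\right) 4 \left(-1\right)\right) = - 18 \left(\left(5 + 8\right) + \left(-2\right) 4 \left(-1\right)\right) = - 18 \left(13 - -8\right) = - 18 \left(13 + 8\right) = \left(-18\right) 21 = -378$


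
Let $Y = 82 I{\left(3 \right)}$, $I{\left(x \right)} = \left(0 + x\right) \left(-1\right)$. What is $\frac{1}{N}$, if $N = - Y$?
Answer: $\frac{1}{246} \approx 0.004065$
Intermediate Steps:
$I{\left(x \right)} = - x$ ($I{\left(x \right)} = x \left(-1\right) = - x$)
$Y = -246$ ($Y = 82 \left(\left(-1\right) 3\right) = 82 \left(-3\right) = -246$)
$N = 246$ ($N = \left(-1\right) \left(-246\right) = 246$)
$\frac{1}{N} = \frac{1}{246}$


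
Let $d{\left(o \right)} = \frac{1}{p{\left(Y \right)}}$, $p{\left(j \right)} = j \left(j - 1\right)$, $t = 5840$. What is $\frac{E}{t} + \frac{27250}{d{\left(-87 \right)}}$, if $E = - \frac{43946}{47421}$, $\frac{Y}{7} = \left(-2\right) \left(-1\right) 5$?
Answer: $\frac{249657338699699}{1896840} \approx 1.3162 \cdot 10^{8}$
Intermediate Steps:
$Y = 70$ ($Y = 7 \left(-2\right) \left(-1\right) 5 = 7 \cdot 2 \cdot 5 = 7 \cdot 10 = 70$)
$p{\left(j \right)} = j \left(-1 + j\right)$
$d{\left(o \right)} = \frac{1}{4830}$ ($d{\left(o \right)} = \frac{1}{70 \left(-1 + 70\right)} = \frac{1}{70 \cdot 69} = \frac{1}{4830}$)
$E = - \frac{43946}{47421}$ ($E = \left(-43946\right) \frac{1}{47421} = - \frac{43946}{47421} \approx -0.92672$)
$\frac{E}{t} + \frac{27250}{d{\left(-87 \right)}} = - \frac{43946}{47421 \cdot 5840} + 27250 \frac{1}{\frac{1}{4830}} = \left(- \frac{43946}{47421}\right) \frac{1}{5840} + 27250 \cdot 4830 = - \frac{301}{1896840} + 131617500 = \frac{249657338699699}{1896840}$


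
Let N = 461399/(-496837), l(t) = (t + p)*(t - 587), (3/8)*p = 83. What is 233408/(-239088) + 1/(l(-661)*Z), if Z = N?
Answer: -78580275089237/80492369771424 ≈ -0.97624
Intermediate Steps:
p = 664/3 (p = (8/3)*83 = 664/3 ≈ 221.33)
l(t) = (-587 + t)*(664/3 + t) (l(t) = (t + 664/3)*(t - 587) = (664/3 + t)*(-587 + t) = (-587 + t)*(664/3 + t))
N = -9817/10571 (N = 461399*(-1/496837) = -9817/10571 ≈ -0.92867)
Z = -9817/10571 ≈ -0.92867
233408/(-239088) + 1/(l(-661)*Z) = 233408/(-239088) + 1/((-389768/3 + (-661)**2 - 1097/3*(-661))*(-9817/10571)) = 233408*(-1/239088) - 10571/9817/(-389768/3 + 436921 + 725117/3) = -14588/14943 - 10571/9817/548704 = -14588/14943 + (1/548704)*(-10571/9817) = -14588/14943 - 10571/5386627168 = -78580275089237/80492369771424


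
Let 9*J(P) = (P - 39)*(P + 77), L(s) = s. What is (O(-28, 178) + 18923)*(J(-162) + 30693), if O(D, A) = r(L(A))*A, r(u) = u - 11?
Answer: 4756607326/3 ≈ 1.5855e+9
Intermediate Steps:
r(u) = -11 + u
O(D, A) = A*(-11 + A) (O(D, A) = (-11 + A)*A = A*(-11 + A))
J(P) = (-39 + P)*(77 + P)/9 (J(P) = ((P - 39)*(P + 77))/9 = ((-39 + P)*(77 + P))/9 = (-39 + P)*(77 + P)/9)
(O(-28, 178) + 18923)*(J(-162) + 30693) = (178*(-11 + 178) + 18923)*((-1001/3 + (⅑)*(-162)² + (38/9)*(-162)) + 30693) = (178*167 + 18923)*((-1001/3 + (⅑)*26244 - 684) + 30693) = (29726 + 18923)*((-1001/3 + 2916 - 684) + 30693) = 48649*(5695/3 + 30693) = 48649*(97774/3) = 4756607326/3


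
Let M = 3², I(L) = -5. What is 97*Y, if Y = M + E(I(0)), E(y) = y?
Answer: 388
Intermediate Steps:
M = 9
Y = 4 (Y = 9 - 5 = 4)
97*Y = 97*4 = 388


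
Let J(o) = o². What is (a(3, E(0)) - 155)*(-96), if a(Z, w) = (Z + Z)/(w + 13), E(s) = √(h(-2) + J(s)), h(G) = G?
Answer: 281888/19 + 64*I*√2/19 ≈ 14836.0 + 4.7637*I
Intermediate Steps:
E(s) = √(-2 + s²)
a(Z, w) = 2*Z/(13 + w) (a(Z, w) = (2*Z)/(13 + w) = 2*Z/(13 + w))
(a(3, E(0)) - 155)*(-96) = (2*3/(13 + √(-2 + 0²)) - 155)*(-96) = (2*3/(13 + √(-2 + 0)) - 155)*(-96) = (2*3/(13 + √(-2)) - 155)*(-96) = (2*3/(13 + I*√2) - 155)*(-96) = (6/(13 + I*√2) - 155)*(-96) = (-155 + 6/(13 + I*√2))*(-96) = 14880 - 576/(13 + I*√2)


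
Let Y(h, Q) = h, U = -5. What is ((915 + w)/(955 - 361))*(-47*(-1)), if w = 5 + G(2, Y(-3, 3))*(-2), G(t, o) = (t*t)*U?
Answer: 7520/99 ≈ 75.960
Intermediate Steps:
G(t, o) = -5*t² (G(t, o) = (t*t)*(-5) = t²*(-5) = -5*t²)
w = 45 (w = 5 - 5*2²*(-2) = 5 - 5*4*(-2) = 5 - 20*(-2) = 5 + 40 = 45)
((915 + w)/(955 - 361))*(-47*(-1)) = ((915 + 45)/(955 - 361))*(-47*(-1)) = (960/594)*47 = (960*(1/594))*47 = (160/99)*47 = 7520/99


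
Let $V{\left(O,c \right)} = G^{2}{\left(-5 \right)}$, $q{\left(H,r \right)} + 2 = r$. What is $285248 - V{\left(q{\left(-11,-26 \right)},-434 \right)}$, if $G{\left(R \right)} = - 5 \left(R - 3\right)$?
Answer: $283648$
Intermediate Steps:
$q{\left(H,r \right)} = -2 + r$
$G{\left(R \right)} = 15 - 5 R$ ($G{\left(R \right)} = - 5 \left(-3 + R\right) = 15 - 5 R$)
$V{\left(O,c \right)} = 1600$ ($V{\left(O,c \right)} = \left(15 - -25\right)^{2} = \left(15 + 25\right)^{2} = 40^{2} = 1600$)
$285248 - V{\left(q{\left(-11,-26 \right)},-434 \right)} = 285248 - 1600 = 283648$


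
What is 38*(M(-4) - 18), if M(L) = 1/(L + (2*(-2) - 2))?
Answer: -3439/5 ≈ -687.80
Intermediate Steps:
M(L) = 1/(-6 + L) (M(L) = 1/(L + (-4 - 2)) = 1/(L - 6) = 1/(-6 + L))
38*(M(-4) - 18) = 38*(1/(-6 - 4) - 18) = 38*(1/(-10) - 18) = 38*(-1/10 - 18) = 38*(-181/10) = -3439/5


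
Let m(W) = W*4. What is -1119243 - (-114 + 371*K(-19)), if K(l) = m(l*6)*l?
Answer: -4333473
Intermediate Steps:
m(W) = 4*W
K(l) = 24*l**2 (K(l) = (4*(l*6))*l = (4*(6*l))*l = (24*l)*l = 24*l**2)
-1119243 - (-114 + 371*K(-19)) = -1119243 - (-114 + 371*(24*(-19)**2)) = -1119243 - (-114 + 371*(24*361)) = -1119243 - (-114 + 371*8664) = -1119243 - (-114 + 3214344) = -1119243 - 1*3214230 = -1119243 - 3214230 = -4333473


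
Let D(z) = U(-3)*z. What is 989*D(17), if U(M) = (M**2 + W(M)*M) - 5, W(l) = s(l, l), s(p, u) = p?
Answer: 218569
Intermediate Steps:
W(l) = l
U(M) = -5 + 2*M**2 (U(M) = (M**2 + M*M) - 5 = (M**2 + M**2) - 5 = 2*M**2 - 5 = -5 + 2*M**2)
D(z) = 13*z (D(z) = (-5 + 2*(-3)**2)*z = (-5 + 2*9)*z = (-5 + 18)*z = 13*z)
989*D(17) = 989*(13*17) = 989*221 = 218569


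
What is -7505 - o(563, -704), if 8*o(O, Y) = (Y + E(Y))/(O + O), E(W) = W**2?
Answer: -4256247/563 ≈ -7559.9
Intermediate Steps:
o(O, Y) = (Y + Y**2)/(16*O) (o(O, Y) = ((Y + Y**2)/(O + O))/8 = ((Y + Y**2)/((2*O)))/8 = ((Y + Y**2)*(1/(2*O)))/8 = ((Y + Y**2)/(2*O))/8 = (Y + Y**2)/(16*O))
-7505 - o(563, -704) = -7505 - (-704)*(1 - 704)/(16*563) = -7505 - (-704)*(-703)/(16*563) = -7505 - 1*30932/563 = -7505 - 30932/563 = -4256247/563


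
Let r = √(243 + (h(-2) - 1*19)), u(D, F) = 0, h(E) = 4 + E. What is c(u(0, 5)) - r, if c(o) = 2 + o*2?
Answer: 2 - √226 ≈ -13.033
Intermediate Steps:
c(o) = 2 + 2*o
r = √226 (r = √(243 + ((4 - 2) - 1*19)) = √(243 + (2 - 19)) = √(243 - 17) = √226 ≈ 15.033)
c(u(0, 5)) - r = (2 + 2*0) - √226 = (2 + 0) - √226 = 2 - √226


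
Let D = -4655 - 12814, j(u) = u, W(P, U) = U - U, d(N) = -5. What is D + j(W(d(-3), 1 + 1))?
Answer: -17469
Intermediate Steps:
W(P, U) = 0
D = -17469
D + j(W(d(-3), 1 + 1)) = -17469 + 0 = -17469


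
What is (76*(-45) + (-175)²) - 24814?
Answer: 2391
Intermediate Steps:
(76*(-45) + (-175)²) - 24814 = (-3420 + 30625) - 24814 = 27205 - 24814 = 2391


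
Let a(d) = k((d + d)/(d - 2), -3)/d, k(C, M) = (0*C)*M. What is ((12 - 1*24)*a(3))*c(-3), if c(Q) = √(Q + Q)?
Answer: 0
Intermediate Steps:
c(Q) = √2*√Q (c(Q) = √(2*Q) = √2*√Q)
k(C, M) = 0 (k(C, M) = 0*M = 0)
a(d) = 0 (a(d) = 0/d = 0)
((12 - 1*24)*a(3))*c(-3) = ((12 - 1*24)*0)*(√2*√(-3)) = ((12 - 24)*0)*(√2*(I*√3)) = (-12*0)*(I*√6) = 0*(I*√6) = 0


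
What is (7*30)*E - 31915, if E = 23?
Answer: -27085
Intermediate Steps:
(7*30)*E - 31915 = (7*30)*23 - 31915 = 210*23 - 31915 = 4830 - 31915 = -27085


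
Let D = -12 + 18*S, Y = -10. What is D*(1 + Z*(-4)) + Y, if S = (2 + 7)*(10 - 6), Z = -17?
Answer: 43874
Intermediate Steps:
S = 36 (S = 9*4 = 36)
D = 636 (D = -12 + 18*36 = -12 + 648 = 636)
D*(1 + Z*(-4)) + Y = 636*(1 - 17*(-4)) - 10 = 636*(1 + 68) - 10 = 636*69 - 10 = 43884 - 10 = 43874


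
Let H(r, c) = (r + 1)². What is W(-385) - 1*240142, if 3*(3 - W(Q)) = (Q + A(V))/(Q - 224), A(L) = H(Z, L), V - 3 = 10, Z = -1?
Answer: -62676334/261 ≈ -2.4014e+5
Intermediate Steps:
V = 13 (V = 3 + 10 = 13)
H(r, c) = (1 + r)²
A(L) = 0 (A(L) = (1 - 1)² = 0² = 0)
W(Q) = 3 - Q/(3*(-224 + Q)) (W(Q) = 3 - (Q + 0)/(3*(Q - 224)) = 3 - Q/(3*(-224 + Q)))
W(-385) - 1*240142 = 8*(-252 - 385)/(3*(-224 - 385)) - 1*240142 = (8/3)*(-637)/(-609) - 240142 = (8/3)*(-1/609)*(-637) - 240142 = 728/261 - 240142 = -62676334/261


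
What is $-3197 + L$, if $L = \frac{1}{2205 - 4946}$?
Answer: $- \frac{8762978}{2741} \approx -3197.0$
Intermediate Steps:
$L = - \frac{1}{2741}$ ($L = \frac{1}{-2741} = - \frac{1}{2741} \approx -0.00036483$)
$-3197 + L = -3197 - \frac{1}{2741} = - \frac{8762978}{2741}$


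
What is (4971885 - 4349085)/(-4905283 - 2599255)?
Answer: -311400/3752269 ≈ -0.082990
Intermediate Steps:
(4971885 - 4349085)/(-4905283 - 2599255) = 622800/(-7504538) = 622800*(-1/7504538) = -311400/3752269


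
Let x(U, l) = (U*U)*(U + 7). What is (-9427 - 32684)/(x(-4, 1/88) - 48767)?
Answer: 42111/48719 ≈ 0.86436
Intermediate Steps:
x(U, l) = U²*(7 + U)
(-9427 - 32684)/(x(-4, 1/88) - 48767) = (-9427 - 32684)/((-4)²*(7 - 4) - 48767) = -42111/(16*3 - 48767) = -42111/(48 - 48767) = -42111/(-48719) = -42111*(-1/48719) = 42111/48719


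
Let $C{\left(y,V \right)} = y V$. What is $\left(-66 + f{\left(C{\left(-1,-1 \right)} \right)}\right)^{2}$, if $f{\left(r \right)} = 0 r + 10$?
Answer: $3136$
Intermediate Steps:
$C{\left(y,V \right)} = V y$
$f{\left(r \right)} = 10$ ($f{\left(r \right)} = 0 + 10 = 10$)
$\left(-66 + f{\left(C{\left(-1,-1 \right)} \right)}\right)^{2} = \left(-66 + 10\right)^{2} = \left(-56\right)^{2} = 3136$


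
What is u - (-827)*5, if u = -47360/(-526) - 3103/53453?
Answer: 59395355716/14058139 ≈ 4225.0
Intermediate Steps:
u = 1264950951/14058139 (u = -47360*(-1/526) - 3103*1/53453 = 23680/263 - 3103/53453 = 1264950951/14058139 ≈ 89.980)
u - (-827)*5 = 1264950951/14058139 - (-827)*5 = 1264950951/14058139 - 1*(-4135) = 1264950951/14058139 + 4135 = 59395355716/14058139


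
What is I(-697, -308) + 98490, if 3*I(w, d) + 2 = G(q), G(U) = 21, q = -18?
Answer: 295489/3 ≈ 98496.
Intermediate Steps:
I(w, d) = 19/3 (I(w, d) = -⅔ + (⅓)*21 = -⅔ + 7 = 19/3)
I(-697, -308) + 98490 = 19/3 + 98490 = 295489/3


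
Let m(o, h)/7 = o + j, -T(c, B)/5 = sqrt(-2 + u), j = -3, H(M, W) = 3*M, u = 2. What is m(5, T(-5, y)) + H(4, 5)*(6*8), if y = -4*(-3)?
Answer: 590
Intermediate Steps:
y = 12
T(c, B) = 0 (T(c, B) = -5*sqrt(-2 + 2) = -5*sqrt(0) = -5*0 = 0)
m(o, h) = -21 + 7*o (m(o, h) = 7*(o - 3) = 7*(-3 + o) = -21 + 7*o)
m(5, T(-5, y)) + H(4, 5)*(6*8) = (-21 + 7*5) + (3*4)*(6*8) = (-21 + 35) + 12*48 = 14 + 576 = 590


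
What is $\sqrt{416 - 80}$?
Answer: $4 \sqrt{21} \approx 18.33$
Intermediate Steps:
$\sqrt{416 - 80} = \sqrt{336} = 4 \sqrt{21}$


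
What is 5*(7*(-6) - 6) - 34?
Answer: -274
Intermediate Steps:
5*(7*(-6) - 6) - 34 = 5*(-42 - 6) - 34 = 5*(-48) - 34 = -240 - 34 = -274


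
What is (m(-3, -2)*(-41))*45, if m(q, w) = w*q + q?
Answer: -5535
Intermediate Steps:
m(q, w) = q + q*w (m(q, w) = q*w + q = q + q*w)
(m(-3, -2)*(-41))*45 = (-3*(1 - 2)*(-41))*45 = (-3*(-1)*(-41))*45 = (3*(-41))*45 = -123*45 = -5535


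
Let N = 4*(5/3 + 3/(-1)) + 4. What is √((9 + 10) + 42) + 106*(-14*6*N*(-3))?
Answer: -35616 + √61 ≈ -35608.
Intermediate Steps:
N = -4/3 (N = 4*(5*(⅓) + 3*(-1)) + 4 = 4*(5/3 - 3) + 4 = 4*(-4/3) + 4 = -16/3 + 4 = -4/3 ≈ -1.3333)
√((9 + 10) + 42) + 106*(-14*6*N*(-3)) = √((9 + 10) + 42) + 106*(-14*6*(-4/3)*(-3)) = √(19 + 42) + 106*(-(-112)*(-3)) = √61 + 106*(-14*24) = √61 + 106*(-336) = √61 - 35616 = -35616 + √61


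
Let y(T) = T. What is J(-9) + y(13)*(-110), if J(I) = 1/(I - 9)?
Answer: -25741/18 ≈ -1430.1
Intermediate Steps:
J(I) = 1/(-9 + I)
J(-9) + y(13)*(-110) = 1/(-9 - 9) + 13*(-110) = 1/(-18) - 1430 = -1/18 - 1430 = -25741/18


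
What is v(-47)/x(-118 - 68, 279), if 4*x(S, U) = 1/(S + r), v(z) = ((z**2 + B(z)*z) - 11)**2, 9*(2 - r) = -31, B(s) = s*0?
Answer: -31402826000/9 ≈ -3.4892e+9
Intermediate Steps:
B(s) = 0
r = 49/9 (r = 2 - 1/9*(-31) = 2 + 31/9 = 49/9 ≈ 5.4444)
v(z) = (-11 + z**2)**2 (v(z) = ((z**2 + 0*z) - 11)**2 = ((z**2 + 0) - 11)**2 = (z**2 - 11)**2 = (-11 + z**2)**2)
x(S, U) = 1/(4*(49/9 + S)) (x(S, U) = 1/(4*(S + 49/9)) = 1/(4*(49/9 + S)))
v(-47)/x(-118 - 68, 279) = (-11 + (-47)**2)**2/((9/(4*(49 + 9*(-118 - 68))))) = (-11 + 2209)**2/((9/(4*(49 + 9*(-186))))) = 2198**2/((9/(4*(49 - 1674)))) = 4831204/(((9/4)/(-1625))) = 4831204/(((9/4)*(-1/1625))) = 4831204/(-9/6500) = 4831204*(-6500/9) = -31402826000/9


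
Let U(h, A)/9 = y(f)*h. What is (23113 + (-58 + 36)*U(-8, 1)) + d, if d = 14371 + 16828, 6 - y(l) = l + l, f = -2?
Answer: 70152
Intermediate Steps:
y(l) = 6 - 2*l (y(l) = 6 - (l + l) = 6 - 2*l)
U(h, A) = 90*h (U(h, A) = 9*((6 - 2*(-2))*h) = 9*((6 + 4)*h) = 9*(10*h) = 90*h)
d = 31199
(23113 + (-58 + 36)*U(-8, 1)) + d = (23113 + (-58 + 36)*(90*(-8))) + 31199 = (23113 - 22*(-720)) + 31199 = (23113 + 15840) + 31199 = 38953 + 31199 = 70152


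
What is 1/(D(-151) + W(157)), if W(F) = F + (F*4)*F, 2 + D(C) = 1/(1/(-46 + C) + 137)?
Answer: 26988/2665092185 ≈ 1.0126e-5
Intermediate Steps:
D(C) = -2 + 1/(137 + 1/(-46 + C)) (D(C) = -2 + 1/(1/(-46 + C) + 137) = -2 + 1/(137 + 1/(-46 + C)))
W(F) = F + 4*F**2 (W(F) = F + (4*F)*F = F + 4*F**2)
1/(D(-151) + W(157)) = 1/((12556 - 273*(-151))/(-6301 + 137*(-151)) + 157*(1 + 4*157)) = 1/((12556 + 41223)/(-6301 - 20687) + 157*(1 + 628)) = 1/(53779/(-26988) + 157*629) = 1/(-1/26988*53779 + 98753) = 1/(-53779/26988 + 98753) = 1/(2665092185/26988) = 26988/2665092185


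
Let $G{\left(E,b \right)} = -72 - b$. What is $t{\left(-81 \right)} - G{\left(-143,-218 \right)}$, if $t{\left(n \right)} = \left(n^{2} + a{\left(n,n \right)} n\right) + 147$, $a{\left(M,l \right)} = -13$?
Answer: $7615$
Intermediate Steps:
$t{\left(n \right)} = 147 + n^{2} - 13 n$ ($t{\left(n \right)} = \left(n^{2} - 13 n\right) + 147 = 147 + n^{2} - 13 n$)
$t{\left(-81 \right)} - G{\left(-143,-218 \right)} = \left(147 + \left(-81\right)^{2} - -1053\right) - \left(-72 - -218\right) = \left(147 + 6561 + 1053\right) - \left(-72 + 218\right) = 7761 - 146 = 7615$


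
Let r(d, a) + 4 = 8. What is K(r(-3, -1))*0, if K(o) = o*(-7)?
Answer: 0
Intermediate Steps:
r(d, a) = 4 (r(d, a) = -4 + 8 = 4)
K(o) = -7*o
K(r(-3, -1))*0 = -7*4*0 = -28*0 = 0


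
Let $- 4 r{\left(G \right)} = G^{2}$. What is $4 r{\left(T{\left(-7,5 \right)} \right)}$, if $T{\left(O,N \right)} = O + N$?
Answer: $-4$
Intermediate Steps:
$T{\left(O,N \right)} = N + O$
$r{\left(G \right)} = - \frac{G^{2}}{4}$
$4 r{\left(T{\left(-7,5 \right)} \right)} = 4 \left(- \frac{\left(5 - 7\right)^{2}}{4}\right) = 4 \left(- \frac{\left(-2\right)^{2}}{4}\right) = 4 \left(\left(- \frac{1}{4}\right) 4\right) = 4 \left(-1\right) = -4$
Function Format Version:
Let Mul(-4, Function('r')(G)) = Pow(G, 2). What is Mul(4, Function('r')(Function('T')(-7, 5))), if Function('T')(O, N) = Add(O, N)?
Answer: -4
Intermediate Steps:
Function('T')(O, N) = Add(N, O)
Function('r')(G) = Mul(Rational(-1, 4), Pow(G, 2))
Mul(4, Function('r')(Function('T')(-7, 5))) = Mul(4, Mul(Rational(-1, 4), Pow(Add(5, -7), 2))) = Mul(4, Mul(Rational(-1, 4), Pow(-2, 2))) = Mul(4, Mul(Rational(-1, 4), 4)) = Mul(4, -1) = -4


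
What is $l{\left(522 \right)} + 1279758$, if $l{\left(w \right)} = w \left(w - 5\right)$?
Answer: $1549632$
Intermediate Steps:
$l{\left(w \right)} = w \left(-5 + w\right)$
$l{\left(522 \right)} + 1279758 = 522 \left(-5 + 522\right) + 1279758 = 522 \cdot 517 + 1279758 = 269874 + 1279758 = 1549632$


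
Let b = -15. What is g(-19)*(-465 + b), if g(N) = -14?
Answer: 6720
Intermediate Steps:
g(-19)*(-465 + b) = -14*(-465 - 15) = -14*(-480) = 6720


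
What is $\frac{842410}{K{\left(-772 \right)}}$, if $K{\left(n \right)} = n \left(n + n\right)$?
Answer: $\frac{421205}{595984} \approx 0.70674$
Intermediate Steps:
$K{\left(n \right)} = 2 n^{2}$ ($K{\left(n \right)} = n 2 n = 2 n^{2}$)
$\frac{842410}{K{\left(-772 \right)}} = \frac{842410}{2 \left(-772\right)^{2}} = \frac{842410}{2 \cdot 595984} = \frac{842410}{1191968} = 842410 \cdot \frac{1}{1191968} = \frac{421205}{595984}$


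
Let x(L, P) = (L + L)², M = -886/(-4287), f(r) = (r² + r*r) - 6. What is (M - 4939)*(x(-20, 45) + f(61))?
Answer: -63771892284/1429 ≈ -4.4627e+7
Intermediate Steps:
f(r) = -6 + 2*r² (f(r) = (r² + r²) - 6 = 2*r² - 6 = -6 + 2*r²)
M = 886/4287 (M = -886*(-1/4287) = 886/4287 ≈ 0.20667)
x(L, P) = 4*L² (x(L, P) = (2*L)² = 4*L²)
(M - 4939)*(x(-20, 45) + f(61)) = (886/4287 - 4939)*(4*(-20)² + (-6 + 2*61²)) = -21172607*(4*400 + (-6 + 2*3721))/4287 = -21172607*(1600 + (-6 + 7442))/4287 = -21172607*(1600 + 7436)/4287 = -21172607/4287*9036 = -63771892284/1429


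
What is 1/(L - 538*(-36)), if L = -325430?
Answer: -1/306062 ≈ -3.2673e-6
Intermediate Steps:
1/(L - 538*(-36)) = 1/(-325430 - 538*(-36)) = 1/(-325430 + 19368) = 1/(-306062) = -1/306062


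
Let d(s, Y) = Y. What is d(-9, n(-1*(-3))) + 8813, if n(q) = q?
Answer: 8816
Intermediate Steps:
d(-9, n(-1*(-3))) + 8813 = -1*(-3) + 8813 = 3 + 8813 = 8816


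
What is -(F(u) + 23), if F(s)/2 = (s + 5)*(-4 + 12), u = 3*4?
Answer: -295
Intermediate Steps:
u = 12
F(s) = 80 + 16*s (F(s) = 2*((s + 5)*(-4 + 12)) = 2*((5 + s)*8) = 2*(40 + 8*s) = 80 + 16*s)
-(F(u) + 23) = -((80 + 16*12) + 23) = -((80 + 192) + 23) = -(272 + 23) = -1*295 = -295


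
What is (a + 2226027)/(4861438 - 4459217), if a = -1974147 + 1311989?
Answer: 1563869/402221 ≈ 3.8881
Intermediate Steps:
a = -662158
(a + 2226027)/(4861438 - 4459217) = (-662158 + 2226027)/(4861438 - 4459217) = 1563869/402221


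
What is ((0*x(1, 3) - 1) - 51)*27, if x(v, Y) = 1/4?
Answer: -1404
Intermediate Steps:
x(v, Y) = ¼
((0*x(1, 3) - 1) - 51)*27 = ((0*(¼) - 1) - 51)*27 = ((0 - 1) - 51)*27 = (-1 - 51)*27 = -52*27 = -1404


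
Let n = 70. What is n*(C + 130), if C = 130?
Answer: 18200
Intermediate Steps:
n*(C + 130) = 70*(130 + 130) = 70*260 = 18200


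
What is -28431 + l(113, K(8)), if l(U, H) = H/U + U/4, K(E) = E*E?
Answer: -12837787/452 ≈ -28402.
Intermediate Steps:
K(E) = E²
l(U, H) = U/4 + H/U (l(U, H) = H/U + U*(¼) = H/U + U/4 = U/4 + H/U)
-28431 + l(113, K(8)) = -28431 + ((¼)*113 + 8²/113) = -28431 + (113/4 + 64*(1/113)) = -28431 + (113/4 + 64/113) = -28431 + 13025/452 = -12837787/452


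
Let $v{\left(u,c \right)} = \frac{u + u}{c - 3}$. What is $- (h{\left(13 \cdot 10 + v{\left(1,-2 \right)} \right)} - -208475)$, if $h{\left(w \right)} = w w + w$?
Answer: $- \frac{5635019}{25} \approx -2.254 \cdot 10^{5}$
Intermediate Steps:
$v{\left(u,c \right)} = \frac{2 u}{-3 + c}$
$h{\left(w \right)} = w + w^{2}$ ($h{\left(w \right)} = w^{2} + w = w + w^{2}$)
$- (h{\left(13 \cdot 10 + v{\left(1,-2 \right)} \right)} - -208475) = - (\left(13 \cdot 10 + 2 \cdot 1 \frac{1}{-3 - 2}\right) \left(1 + \left(13 \cdot 10 + 2 \cdot 1 \frac{1}{-3 - 2}\right)\right) - -208475) = - (\left(130 + 2 \cdot 1 \frac{1}{-5}\right) \left(1 + \left(130 + 2 \cdot 1 \frac{1}{-5}\right)\right) + 208475) = - (\left(130 + 2 \cdot 1 \left(- \frac{1}{5}\right)\right) \left(1 + \left(130 + 2 \cdot 1 \left(- \frac{1}{5}\right)\right)\right) + 208475) = - (\left(130 - \frac{2}{5}\right) \left(1 + \left(130 - \frac{2}{5}\right)\right) + 208475) = - (\frac{648 \left(1 + \frac{648}{5}\right)}{5} + 208475) = - (\frac{648}{5} \cdot \frac{653}{5} + 208475) = - (\frac{423144}{25} + 208475) = \left(-1\right) \frac{5635019}{25} = - \frac{5635019}{25}$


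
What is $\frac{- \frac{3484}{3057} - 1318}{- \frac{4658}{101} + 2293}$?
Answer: $- \frac{81458722}{138748059} \approx -0.5871$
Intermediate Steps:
$\frac{- \frac{3484}{3057} - 1318}{- \frac{4658}{101} + 2293} = - \frac{4032610}{3057 \cdot \frac{226935}{101}} = \left(- \frac{4032610}{3057}\right) \frac{101}{226935} = - \frac{81458722}{138748059}$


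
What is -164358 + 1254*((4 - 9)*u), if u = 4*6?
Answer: -314838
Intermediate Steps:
u = 24
-164358 + 1254*((4 - 9)*u) = -164358 + 1254*((4 - 9)*24) = -164358 + 1254*(-5*24) = -164358 + 1254*(-120) = -164358 - 150480 = -314838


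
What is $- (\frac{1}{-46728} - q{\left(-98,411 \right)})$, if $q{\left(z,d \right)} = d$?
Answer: $\frac{19205209}{46728} \approx 411.0$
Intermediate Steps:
$- (\frac{1}{-46728} - q{\left(-98,411 \right)}) = - (\frac{1}{-46728} - 411) = - (- \frac{1}{46728} - 411) = \left(-1\right) \left(- \frac{19205209}{46728}\right) = \frac{19205209}{46728}$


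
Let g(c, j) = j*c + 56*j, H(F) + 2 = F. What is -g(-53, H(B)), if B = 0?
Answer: 6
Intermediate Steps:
H(F) = -2 + F
g(c, j) = 56*j + c*j (g(c, j) = c*j + 56*j = 56*j + c*j)
-g(-53, H(B)) = -(-2 + 0)*(56 - 53) = -(-2)*3 = -1*(-6) = 6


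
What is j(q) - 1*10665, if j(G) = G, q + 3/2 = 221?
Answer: -20891/2 ≈ -10446.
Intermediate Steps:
q = 439/2 (q = -3/2 + 221 = 439/2 ≈ 219.50)
j(q) - 1*10665 = 439/2 - 1*10665 = 439/2 - 10665 = -20891/2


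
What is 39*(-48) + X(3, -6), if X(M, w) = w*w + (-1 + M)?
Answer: -1834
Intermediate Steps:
X(M, w) = -1 + M + w² (X(M, w) = w² + (-1 + M) = -1 + M + w²)
39*(-48) + X(3, -6) = 39*(-48) + (-1 + 3 + (-6)²) = -1872 + (-1 + 3 + 36) = -1872 + 38 = -1834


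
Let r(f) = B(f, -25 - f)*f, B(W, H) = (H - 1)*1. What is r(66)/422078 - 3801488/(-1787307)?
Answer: 796835961980/377191481973 ≈ 2.1125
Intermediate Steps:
B(W, H) = -1 + H (B(W, H) = (-1 + H)*1 = -1 + H)
r(f) = f*(-26 - f) (r(f) = (-1 + (-25 - f))*f = (-26 - f)*f = f*(-26 - f))
r(66)/422078 - 3801488/(-1787307) = -1*66*(26 + 66)/422078 - 3801488/(-1787307) = -1*66*92*(1/422078) - 3801488*(-1/1787307) = -6072*1/422078 + 3801488/1787307 = -3036/211039 + 3801488/1787307 = 796835961980/377191481973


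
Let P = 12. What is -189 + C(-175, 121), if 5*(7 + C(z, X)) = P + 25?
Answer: -943/5 ≈ -188.60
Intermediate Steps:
C(z, X) = ⅖ (C(z, X) = -7 + (12 + 25)/5 = -7 + (⅕)*37 = -7 + 37/5 = ⅖)
-189 + C(-175, 121) = -189 + ⅖ = -943/5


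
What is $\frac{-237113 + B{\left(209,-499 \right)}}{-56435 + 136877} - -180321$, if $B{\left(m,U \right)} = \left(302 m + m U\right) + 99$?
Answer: $\frac{4835034565}{26814} \approx 1.8032 \cdot 10^{5}$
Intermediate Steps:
$B{\left(m,U \right)} = 99 + 302 m + U m$ ($B{\left(m,U \right)} = \left(302 m + U m\right) + 99 = 99 + 302 m + U m$)
$\frac{-237113 + B{\left(209,-499 \right)}}{-56435 + 136877} - -180321 = \frac{-237113 + \left(99 + 302 \cdot 209 - 104291\right)}{-56435 + 136877} - -180321 = \frac{-237113 + \left(99 + 63118 - 104291\right)}{80442} + 180321 = \left(-237113 - 41074\right) \frac{1}{80442} + 180321 = \left(-278187\right) \frac{1}{80442} + 180321 = - \frac{92729}{26814} + 180321 = \frac{4835034565}{26814}$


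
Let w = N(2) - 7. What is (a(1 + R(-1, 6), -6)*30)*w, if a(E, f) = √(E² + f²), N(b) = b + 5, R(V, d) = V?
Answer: 0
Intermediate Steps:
N(b) = 5 + b
w = 0 (w = (5 + 2) - 7 = 7 - 7 = 0)
(a(1 + R(-1, 6), -6)*30)*w = (√((1 - 1)² + (-6)²)*30)*0 = (√(0² + 36)*30)*0 = (√(0 + 36)*30)*0 = (√36*30)*0 = (6*30)*0 = 180*0 = 0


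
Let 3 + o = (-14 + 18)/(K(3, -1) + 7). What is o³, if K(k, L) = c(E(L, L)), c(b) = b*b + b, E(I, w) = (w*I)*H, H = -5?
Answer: -456533/19683 ≈ -23.194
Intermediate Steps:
E(I, w) = -5*I*w (E(I, w) = (w*I)*(-5) = (I*w)*(-5) = -5*I*w)
c(b) = b + b² (c(b) = b² + b = b + b²)
K(k, L) = -5*L²*(1 - 5*L²) (K(k, L) = (-5*L*L)*(1 - 5*L*L) = (-5*L²)*(1 - 5*L²) = -5*L²*(1 - 5*L²))
o = -77/27 (o = -3 + (-14 + 18)/((-1)²*(-5 + 25*(-1)²) + 7) = -3 + 4/(1*(-5 + 25*1) + 7) = -3 + 4/(1*(-5 + 25) + 7) = -3 + 4/(1*20 + 7) = -3 + 4/(20 + 7) = -3 + 4/27 = -77/27 ≈ -2.8519)
o³ = (-77/27)³ = -456533/19683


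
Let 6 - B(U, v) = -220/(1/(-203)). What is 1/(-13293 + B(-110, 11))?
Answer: -1/57947 ≈ -1.7257e-5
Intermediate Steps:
B(U, v) = -44654 (B(U, v) = 6 - (-220)/(1/(-203)) = 6 - (-220)/(-1/203) = 6 - (-220)*(-203) = 6 - 1*44660 = 6 - 44660 = -44654)
1/(-13293 + B(-110, 11)) = 1/(-13293 - 44654) = 1/(-57947) = -1/57947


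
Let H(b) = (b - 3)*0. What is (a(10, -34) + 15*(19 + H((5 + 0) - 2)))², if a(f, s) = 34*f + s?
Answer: 349281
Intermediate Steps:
H(b) = 0 (H(b) = (-3 + b)*0 = 0)
a(f, s) = s + 34*f
(a(10, -34) + 15*(19 + H((5 + 0) - 2)))² = ((-34 + 34*10) + 15*(19 + 0))² = ((-34 + 340) + 15*19)² = (306 + 285)² = 591² = 349281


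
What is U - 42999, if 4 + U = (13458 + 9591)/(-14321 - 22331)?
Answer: -1576169005/36652 ≈ -43004.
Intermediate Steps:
U = -169657/36652 (U = -4 + (13458 + 9591)/(-14321 - 22331) = -4 + 23049/(-36652) = -4 + 23049*(-1/36652) = -4 - 23049/36652 = -169657/36652 ≈ -4.6289)
U - 42999 = -169657/36652 - 42999 = -1576169005/36652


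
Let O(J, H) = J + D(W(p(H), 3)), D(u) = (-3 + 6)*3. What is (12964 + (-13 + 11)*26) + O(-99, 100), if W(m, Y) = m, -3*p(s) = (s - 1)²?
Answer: 12822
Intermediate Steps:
p(s) = -(-1 + s)²/3 (p(s) = -(s - 1)²/3 = -(-1 + s)²/3)
D(u) = 9 (D(u) = 3*3 = 9)
O(J, H) = 9 + J (O(J, H) = J + 9 = 9 + J)
(12964 + (-13 + 11)*26) + O(-99, 100) = (12964 + (-13 + 11)*26) + (9 - 99) = (12964 - 2*26) - 90 = (12964 - 52) - 90 = 12912 - 90 = 12822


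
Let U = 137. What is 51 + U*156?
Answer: 21423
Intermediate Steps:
51 + U*156 = 51 + 137*156 = 51 + 21372 = 21423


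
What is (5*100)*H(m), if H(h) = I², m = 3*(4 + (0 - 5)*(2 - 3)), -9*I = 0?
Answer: 0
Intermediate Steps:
I = 0 (I = -⅑*0 = 0)
m = 27 (m = 3*(4 - 5*(-1)) = 3*(4 + 5) = 3*9 = 27)
H(h) = 0 (H(h) = 0² = 0)
(5*100)*H(m) = (5*100)*0 = 500*0 = 0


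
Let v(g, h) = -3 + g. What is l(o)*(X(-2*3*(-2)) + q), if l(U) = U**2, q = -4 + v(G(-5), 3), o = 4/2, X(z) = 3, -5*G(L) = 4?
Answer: -96/5 ≈ -19.200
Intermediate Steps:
G(L) = -4/5 (G(L) = -1/5*4 = -4/5)
o = 2 (o = 4*(1/2) = 2)
q = -39/5 (q = -4 + (-3 - 4/5) = -4 - 19/5 = -39/5 ≈ -7.8000)
l(o)*(X(-2*3*(-2)) + q) = 2**2*(3 - 39/5) = 4*(-24/5) = -96/5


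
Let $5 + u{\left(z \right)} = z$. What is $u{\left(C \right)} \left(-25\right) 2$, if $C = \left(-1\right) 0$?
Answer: $250$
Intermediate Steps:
$C = 0$
$u{\left(z \right)} = -5 + z$
$u{\left(C \right)} \left(-25\right) 2 = \left(-5 + 0\right) \left(-25\right) 2 = \left(-5\right) \left(-25\right) 2 = 125 \cdot 2 = 250$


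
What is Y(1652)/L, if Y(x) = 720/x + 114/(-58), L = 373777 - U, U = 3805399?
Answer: 6107/13700178898 ≈ 4.4576e-7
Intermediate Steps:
L = -3431622 (L = 373777 - 1*3805399 = 373777 - 3805399 = -3431622)
Y(x) = -57/29 + 720/x (Y(x) = 720/x + 114*(-1/58) = 720/x - 57/29 = -57/29 + 720/x)
Y(1652)/L = (-57/29 + 720/1652)/(-3431622) = (-57/29 + 720*(1/1652))*(-1/3431622) = (-57/29 + 180/413)*(-1/3431622) = -18321/11977*(-1/3431622) = 6107/13700178898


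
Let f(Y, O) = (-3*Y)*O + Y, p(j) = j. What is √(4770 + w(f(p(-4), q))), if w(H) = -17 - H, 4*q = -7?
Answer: √4778 ≈ 69.123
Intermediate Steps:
q = -7/4 (q = (¼)*(-7) = -7/4 ≈ -1.7500)
f(Y, O) = Y - 3*O*Y (f(Y, O) = -3*O*Y + Y = Y - 3*O*Y)
√(4770 + w(f(p(-4), q))) = √(4770 + (-17 - (-4)*(1 - 3*(-7/4)))) = √(4770 + (-17 - (-4)*(1 + 21/4))) = √(4770 + (-17 - (-4)*25/4)) = √(4770 + (-17 - 1*(-25))) = √(4770 + (-17 + 25)) = √(4770 + 8) = √4778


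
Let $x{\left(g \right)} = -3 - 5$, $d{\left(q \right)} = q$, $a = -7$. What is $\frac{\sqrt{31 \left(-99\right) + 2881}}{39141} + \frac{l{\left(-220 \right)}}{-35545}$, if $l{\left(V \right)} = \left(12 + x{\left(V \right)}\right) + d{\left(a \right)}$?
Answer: $\frac{3}{35545} + \frac{2 i \sqrt{47}}{39141} \approx 8.44 \cdot 10^{-5} + 0.00035031 i$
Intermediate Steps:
$x{\left(g \right)} = -8$ ($x{\left(g \right)} = -3 - 5 = -8$)
$l{\left(V \right)} = -3$ ($l{\left(V \right)} = \left(12 - 8\right) - 7 = 4 - 7 = -3$)
$\frac{\sqrt{31 \left(-99\right) + 2881}}{39141} + \frac{l{\left(-220 \right)}}{-35545} = \frac{\sqrt{31 \left(-99\right) + 2881}}{39141} - \frac{3}{-35545} = \sqrt{-3069 + 2881} \cdot \frac{1}{39141} - - \frac{3}{35545} = \sqrt{-188} \cdot \frac{1}{39141} + \frac{3}{35545} = 2 i \sqrt{47} \cdot \frac{1}{39141} + \frac{3}{35545} = \frac{2 i \sqrt{47}}{39141} + \frac{3}{35545} = \frac{3}{35545} + \frac{2 i \sqrt{47}}{39141}$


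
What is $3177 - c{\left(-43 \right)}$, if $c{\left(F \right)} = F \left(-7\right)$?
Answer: $2876$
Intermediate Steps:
$c{\left(F \right)} = - 7 F$
$3177 - c{\left(-43 \right)} = 3177 - \left(-7\right) \left(-43\right) = 3177 - 301 = 2876$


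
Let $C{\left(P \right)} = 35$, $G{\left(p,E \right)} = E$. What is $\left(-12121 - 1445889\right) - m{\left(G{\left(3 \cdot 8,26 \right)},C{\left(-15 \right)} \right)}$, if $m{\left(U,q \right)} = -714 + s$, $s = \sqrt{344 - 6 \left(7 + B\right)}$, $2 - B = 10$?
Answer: $-1457296 - 5 \sqrt{14} \approx -1.4573 \cdot 10^{6}$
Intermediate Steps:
$B = -8$ ($B = 2 - 10 = -8$)
$s = 5 \sqrt{14}$ ($s = \sqrt{344 - 6 \left(7 - 8\right)} = \sqrt{344 - -6} = \sqrt{344 + 6} = \sqrt{350} = 5 \sqrt{14} \approx 18.708$)
$m{\left(U,q \right)} = -714 + 5 \sqrt{14}$
$\left(-12121 - 1445889\right) - m{\left(G{\left(3 \cdot 8,26 \right)},C{\left(-15 \right)} \right)} = \left(-12121 - 1445889\right) - \left(-714 + 5 \sqrt{14}\right) = \left(-12121 - 1445889\right) + \left(714 - 5 \sqrt{14}\right) = -1458010 + \left(714 - 5 \sqrt{14}\right) = -1457296 - 5 \sqrt{14}$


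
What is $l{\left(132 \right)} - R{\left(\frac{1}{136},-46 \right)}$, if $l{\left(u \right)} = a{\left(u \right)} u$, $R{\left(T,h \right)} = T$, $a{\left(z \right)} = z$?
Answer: $\frac{2369663}{136} \approx 17424.0$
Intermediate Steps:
$l{\left(u \right)} = u^{2}$ ($l{\left(u \right)} = u u = u^{2}$)
$l{\left(132 \right)} - R{\left(\frac{1}{136},-46 \right)} = 132^{2} - \frac{1}{136} = 17424 - \frac{1}{136} = \frac{2369663}{136}$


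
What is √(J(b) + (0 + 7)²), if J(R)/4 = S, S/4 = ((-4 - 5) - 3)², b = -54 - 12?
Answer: √2353 ≈ 48.508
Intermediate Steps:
b = -66
S = 576 (S = 4*((-4 - 5) - 3)² = 4*(-9 - 3)² = 4*(-12)² = 4*144 = 576)
J(R) = 2304 (J(R) = 4*576 = 2304)
√(J(b) + (0 + 7)²) = √(2304 + (0 + 7)²) = √(2304 + 7²) = √(2304 + 49) = √2353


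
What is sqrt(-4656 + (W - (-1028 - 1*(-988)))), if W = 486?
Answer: I*sqrt(4130) ≈ 64.265*I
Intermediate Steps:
sqrt(-4656 + (W - (-1028 - 1*(-988)))) = sqrt(-4656 + (486 - (-1028 - 1*(-988)))) = sqrt(-4656 + (486 - (-1028 + 988))) = sqrt(-4656 + (486 - 1*(-40))) = sqrt(-4656 + (486 + 40)) = sqrt(-4656 + 526) = sqrt(-4130) = I*sqrt(4130)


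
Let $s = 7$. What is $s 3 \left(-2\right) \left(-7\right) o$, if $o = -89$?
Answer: $-26166$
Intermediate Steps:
$s 3 \left(-2\right) \left(-7\right) o = 7 \cdot 3 \left(-2\right) \left(-7\right) \left(-89\right) = 21 \left(-2\right) \left(-7\right) \left(-89\right) = \left(-42\right) \left(-7\right) \left(-89\right) = 294 \left(-89\right) = -26166$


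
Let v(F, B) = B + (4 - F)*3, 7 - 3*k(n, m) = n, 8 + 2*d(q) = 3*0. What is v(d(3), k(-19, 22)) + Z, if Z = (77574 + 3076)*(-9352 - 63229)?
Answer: -17560972852/3 ≈ -5.8537e+9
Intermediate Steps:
d(q) = -4 (d(q) = -4 + (3*0)/2 = -4 + (1/2)*0 = -4 + 0 = -4)
k(n, m) = 7/3 - n/3
v(F, B) = 12 + B - 3*F (v(F, B) = B + (12 - 3*F) = 12 + B - 3*F)
Z = -5853657650 (Z = 80650*(-72581) = -5853657650)
v(d(3), k(-19, 22)) + Z = (12 + (7/3 - 1/3*(-19)) - 3*(-4)) - 5853657650 = (12 + (7/3 + 19/3) + 12) - 5853657650 = (12 + 26/3 + 12) - 5853657650 = 98/3 - 5853657650 = -17560972852/3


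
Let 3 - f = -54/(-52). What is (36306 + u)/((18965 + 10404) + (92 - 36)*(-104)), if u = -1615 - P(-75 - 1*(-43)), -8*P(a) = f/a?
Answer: 46180649/31343104 ≈ 1.4734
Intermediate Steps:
f = 51/26 (f = 3 - (-54)/(-52) = 3 - (-54)*(-1)/52 = 3 - 1*27/26 = 3 - 27/26 = 51/26 ≈ 1.9615)
P(a) = -51/(208*a)
u = -10749491/6656 (u = -1615 - (-51)/(208*(-75 - 1*(-43))) = -1615 - (-51)/(208*(-75 + 43)) = -1615 - (-51)/(208*(-32)) = -1615 - (-51)*(-1)/(208*32) = -1615 - 1*51/6656 = -1615 - 51/6656 = -10749491/6656 ≈ -1615.0)
(36306 + u)/((18965 + 10404) + (92 - 36)*(-104)) = (36306 - 10749491/6656)/((18965 + 10404) + (92 - 36)*(-104)) = 230903245/(6656*(29369 + 56*(-104))) = 230903245/(6656*(29369 - 5824)) = (230903245/6656)/23545 = (230903245/6656)*(1/23545) = 46180649/31343104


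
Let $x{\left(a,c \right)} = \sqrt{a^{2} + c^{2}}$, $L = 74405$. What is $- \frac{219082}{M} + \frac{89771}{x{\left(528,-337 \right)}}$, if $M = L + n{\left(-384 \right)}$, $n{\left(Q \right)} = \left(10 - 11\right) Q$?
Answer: $- \frac{219082}{74789} + \frac{89771 \sqrt{392353}}{392353} \approx 140.39$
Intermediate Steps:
$n{\left(Q \right)} = - Q$
$M = 74789$ ($M = 74405 - -384 = 74405 + 384 = 74789$)
$- \frac{219082}{M} + \frac{89771}{x{\left(528,-337 \right)}} = - \frac{219082}{74789} + \frac{89771}{\sqrt{528^{2} + \left(-337\right)^{2}}} = \left(-219082\right) \frac{1}{74789} + \frac{89771}{\sqrt{278784 + 113569}} = - \frac{219082}{74789} + \frac{89771}{\sqrt{392353}} = - \frac{219082}{74789} + 89771 \frac{\sqrt{392353}}{392353} = - \frac{219082}{74789} + \frac{89771 \sqrt{392353}}{392353}$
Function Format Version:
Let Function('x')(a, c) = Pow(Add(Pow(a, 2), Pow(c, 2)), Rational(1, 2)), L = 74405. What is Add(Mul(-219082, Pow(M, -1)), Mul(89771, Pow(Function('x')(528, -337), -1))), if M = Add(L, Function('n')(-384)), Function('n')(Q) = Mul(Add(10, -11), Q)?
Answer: Add(Rational(-219082, 74789), Mul(Rational(89771, 392353), Pow(392353, Rational(1, 2)))) ≈ 140.39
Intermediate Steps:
Function('n')(Q) = Mul(-1, Q)
M = 74789 (M = Add(74405, Mul(-1, -384)) = Add(74405, 384) = 74789)
Add(Mul(-219082, Pow(M, -1)), Mul(89771, Pow(Function('x')(528, -337), -1))) = Add(Mul(-219082, Pow(74789, -1)), Mul(89771, Pow(Pow(Add(Pow(528, 2), Pow(-337, 2)), Rational(1, 2)), -1))) = Add(Mul(-219082, Rational(1, 74789)), Mul(89771, Pow(Pow(Add(278784, 113569), Rational(1, 2)), -1))) = Add(Rational(-219082, 74789), Mul(89771, Pow(Pow(392353, Rational(1, 2)), -1))) = Add(Rational(-219082, 74789), Mul(89771, Mul(Rational(1, 392353), Pow(392353, Rational(1, 2))))) = Add(Rational(-219082, 74789), Mul(Rational(89771, 392353), Pow(392353, Rational(1, 2))))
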